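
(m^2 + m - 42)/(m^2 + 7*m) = (m - 6)/m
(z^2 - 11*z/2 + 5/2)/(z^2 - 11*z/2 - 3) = (-2*z^2 + 11*z - 5)/(-2*z^2 + 11*z + 6)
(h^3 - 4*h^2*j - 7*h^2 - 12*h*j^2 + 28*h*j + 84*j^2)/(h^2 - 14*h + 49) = (h^2 - 4*h*j - 12*j^2)/(h - 7)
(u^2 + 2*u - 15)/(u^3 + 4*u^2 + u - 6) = (u^2 + 2*u - 15)/(u^3 + 4*u^2 + u - 6)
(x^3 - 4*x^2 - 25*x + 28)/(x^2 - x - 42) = (x^2 + 3*x - 4)/(x + 6)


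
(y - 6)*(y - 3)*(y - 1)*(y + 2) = y^4 - 8*y^3 + 7*y^2 + 36*y - 36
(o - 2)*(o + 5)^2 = o^3 + 8*o^2 + 5*o - 50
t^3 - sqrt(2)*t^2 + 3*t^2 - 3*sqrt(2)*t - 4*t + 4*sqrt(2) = (t - 1)*(t + 4)*(t - sqrt(2))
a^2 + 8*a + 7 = (a + 1)*(a + 7)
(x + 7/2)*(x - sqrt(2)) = x^2 - sqrt(2)*x + 7*x/2 - 7*sqrt(2)/2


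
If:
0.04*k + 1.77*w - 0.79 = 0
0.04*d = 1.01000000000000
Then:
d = 25.25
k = 19.75 - 44.25*w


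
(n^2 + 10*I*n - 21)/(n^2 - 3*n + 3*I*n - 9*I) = (n + 7*I)/(n - 3)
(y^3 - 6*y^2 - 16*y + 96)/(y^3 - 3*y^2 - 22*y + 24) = (y - 4)/(y - 1)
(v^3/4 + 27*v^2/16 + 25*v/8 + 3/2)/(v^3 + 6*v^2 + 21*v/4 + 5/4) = (4*v^3 + 27*v^2 + 50*v + 24)/(4*(4*v^3 + 24*v^2 + 21*v + 5))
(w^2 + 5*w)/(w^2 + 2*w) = (w + 5)/(w + 2)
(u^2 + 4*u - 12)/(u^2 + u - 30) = (u - 2)/(u - 5)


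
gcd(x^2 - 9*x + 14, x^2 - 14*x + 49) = x - 7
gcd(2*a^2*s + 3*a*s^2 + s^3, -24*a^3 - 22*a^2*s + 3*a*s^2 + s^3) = a + s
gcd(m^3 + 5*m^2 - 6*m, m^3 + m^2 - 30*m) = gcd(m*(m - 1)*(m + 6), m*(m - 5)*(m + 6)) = m^2 + 6*m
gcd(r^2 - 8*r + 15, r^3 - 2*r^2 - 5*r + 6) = r - 3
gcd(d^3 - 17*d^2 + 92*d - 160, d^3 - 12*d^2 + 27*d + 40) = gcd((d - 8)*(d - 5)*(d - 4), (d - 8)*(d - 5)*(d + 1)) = d^2 - 13*d + 40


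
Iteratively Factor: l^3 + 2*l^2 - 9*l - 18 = (l + 2)*(l^2 - 9) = (l + 2)*(l + 3)*(l - 3)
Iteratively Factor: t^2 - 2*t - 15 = (t - 5)*(t + 3)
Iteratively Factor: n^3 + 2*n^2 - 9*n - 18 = (n + 2)*(n^2 - 9) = (n - 3)*(n + 2)*(n + 3)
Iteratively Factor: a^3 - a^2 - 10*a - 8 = (a + 1)*(a^2 - 2*a - 8) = (a - 4)*(a + 1)*(a + 2)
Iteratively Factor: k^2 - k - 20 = (k - 5)*(k + 4)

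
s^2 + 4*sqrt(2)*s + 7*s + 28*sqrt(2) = (s + 7)*(s + 4*sqrt(2))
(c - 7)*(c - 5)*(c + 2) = c^3 - 10*c^2 + 11*c + 70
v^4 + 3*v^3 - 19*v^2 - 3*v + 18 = (v - 3)*(v - 1)*(v + 1)*(v + 6)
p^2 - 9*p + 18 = (p - 6)*(p - 3)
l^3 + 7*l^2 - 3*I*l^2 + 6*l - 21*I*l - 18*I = (l + 1)*(l + 6)*(l - 3*I)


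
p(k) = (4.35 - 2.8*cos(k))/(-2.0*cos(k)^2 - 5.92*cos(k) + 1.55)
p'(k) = (4.35 - 2.8*cos(k))*(-4.0*sin(k)*cos(k) - 5.92*sin(k))/(-2.0*cos(k)^2 - 5.92*cos(k) + 1.55)^2 + 2.8*sin(k)/(-2.0*cos(k)^2 - 5.92*cos(k) + 1.55) = (5.6*cos(k)^2 - 17.4*cos(k) - 21.412)*sin(k)/(4.0*cos(k)^4 + 23.68*cos(k)^3 + 28.8464*cos(k)^2 - 18.352*cos(k) + 2.4025)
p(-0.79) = -0.66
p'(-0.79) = 1.69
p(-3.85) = 1.32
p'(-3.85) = -0.14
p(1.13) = -2.35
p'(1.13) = -14.01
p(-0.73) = -0.57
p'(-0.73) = 1.32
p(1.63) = 2.39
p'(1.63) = -5.67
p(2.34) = 1.34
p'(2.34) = -0.21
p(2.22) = 1.37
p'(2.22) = -0.36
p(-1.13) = -2.35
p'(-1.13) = 14.01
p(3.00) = 1.31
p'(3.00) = 0.01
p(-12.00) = -0.41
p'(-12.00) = -0.73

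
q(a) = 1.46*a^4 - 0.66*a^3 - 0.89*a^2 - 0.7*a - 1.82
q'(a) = 5.84*a^3 - 1.98*a^2 - 1.78*a - 0.7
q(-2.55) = 66.85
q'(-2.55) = -105.87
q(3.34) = 143.02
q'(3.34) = 188.86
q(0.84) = -2.70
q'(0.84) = -0.13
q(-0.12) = -1.75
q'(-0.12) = -0.53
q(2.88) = 73.46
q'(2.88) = 117.26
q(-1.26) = 2.65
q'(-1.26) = -13.28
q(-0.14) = -1.74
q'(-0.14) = -0.51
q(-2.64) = 76.89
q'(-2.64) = -117.26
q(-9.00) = 9992.59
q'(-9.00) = -4402.42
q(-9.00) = 9992.59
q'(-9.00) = -4402.42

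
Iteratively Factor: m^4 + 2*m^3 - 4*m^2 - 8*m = (m - 2)*(m^3 + 4*m^2 + 4*m) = m*(m - 2)*(m^2 + 4*m + 4) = m*(m - 2)*(m + 2)*(m + 2)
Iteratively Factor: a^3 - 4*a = (a)*(a^2 - 4) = a*(a + 2)*(a - 2)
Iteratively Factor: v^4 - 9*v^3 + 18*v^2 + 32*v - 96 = (v + 2)*(v^3 - 11*v^2 + 40*v - 48) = (v - 3)*(v + 2)*(v^2 - 8*v + 16) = (v - 4)*(v - 3)*(v + 2)*(v - 4)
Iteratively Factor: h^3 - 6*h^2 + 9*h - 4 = (h - 4)*(h^2 - 2*h + 1) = (h - 4)*(h - 1)*(h - 1)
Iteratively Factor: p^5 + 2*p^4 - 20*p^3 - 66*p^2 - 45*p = (p + 3)*(p^4 - p^3 - 17*p^2 - 15*p) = (p + 1)*(p + 3)*(p^3 - 2*p^2 - 15*p) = (p + 1)*(p + 3)^2*(p^2 - 5*p) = (p - 5)*(p + 1)*(p + 3)^2*(p)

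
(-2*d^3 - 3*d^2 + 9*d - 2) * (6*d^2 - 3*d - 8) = -12*d^5 - 12*d^4 + 79*d^3 - 15*d^2 - 66*d + 16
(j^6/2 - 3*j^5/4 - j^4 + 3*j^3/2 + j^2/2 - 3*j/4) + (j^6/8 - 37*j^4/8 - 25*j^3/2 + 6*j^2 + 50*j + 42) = 5*j^6/8 - 3*j^5/4 - 45*j^4/8 - 11*j^3 + 13*j^2/2 + 197*j/4 + 42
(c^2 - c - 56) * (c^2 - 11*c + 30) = c^4 - 12*c^3 - 15*c^2 + 586*c - 1680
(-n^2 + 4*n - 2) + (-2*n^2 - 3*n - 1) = -3*n^2 + n - 3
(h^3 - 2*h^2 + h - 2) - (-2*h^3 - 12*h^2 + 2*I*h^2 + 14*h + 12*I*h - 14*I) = 3*h^3 + 10*h^2 - 2*I*h^2 - 13*h - 12*I*h - 2 + 14*I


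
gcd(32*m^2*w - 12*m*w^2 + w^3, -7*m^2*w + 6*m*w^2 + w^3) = w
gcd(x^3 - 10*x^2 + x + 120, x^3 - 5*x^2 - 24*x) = x^2 - 5*x - 24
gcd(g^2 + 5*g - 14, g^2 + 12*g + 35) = g + 7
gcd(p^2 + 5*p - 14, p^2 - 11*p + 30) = 1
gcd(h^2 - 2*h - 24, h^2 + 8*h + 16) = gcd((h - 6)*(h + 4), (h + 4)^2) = h + 4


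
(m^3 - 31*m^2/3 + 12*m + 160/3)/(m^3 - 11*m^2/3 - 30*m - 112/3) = (3*m^2 - 7*m - 20)/(3*m^2 + 13*m + 14)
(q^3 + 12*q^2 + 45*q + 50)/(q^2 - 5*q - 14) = (q^2 + 10*q + 25)/(q - 7)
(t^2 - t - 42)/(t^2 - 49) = (t + 6)/(t + 7)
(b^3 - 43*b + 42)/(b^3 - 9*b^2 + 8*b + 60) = (b^2 + 6*b - 7)/(b^2 - 3*b - 10)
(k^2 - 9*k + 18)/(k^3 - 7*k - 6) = (k - 6)/(k^2 + 3*k + 2)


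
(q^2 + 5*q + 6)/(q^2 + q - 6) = (q + 2)/(q - 2)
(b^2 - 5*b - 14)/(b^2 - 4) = (b - 7)/(b - 2)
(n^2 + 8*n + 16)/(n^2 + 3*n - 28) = (n^2 + 8*n + 16)/(n^2 + 3*n - 28)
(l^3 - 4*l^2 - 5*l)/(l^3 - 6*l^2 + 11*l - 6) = l*(l^2 - 4*l - 5)/(l^3 - 6*l^2 + 11*l - 6)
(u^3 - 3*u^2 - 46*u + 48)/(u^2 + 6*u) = u - 9 + 8/u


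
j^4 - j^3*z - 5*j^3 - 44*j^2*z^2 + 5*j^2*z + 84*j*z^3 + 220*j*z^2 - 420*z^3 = (j - 5)*(j - 6*z)*(j - 2*z)*(j + 7*z)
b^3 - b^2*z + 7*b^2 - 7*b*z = b*(b + 7)*(b - z)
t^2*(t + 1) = t^3 + t^2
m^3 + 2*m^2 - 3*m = m*(m - 1)*(m + 3)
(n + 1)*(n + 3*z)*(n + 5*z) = n^3 + 8*n^2*z + n^2 + 15*n*z^2 + 8*n*z + 15*z^2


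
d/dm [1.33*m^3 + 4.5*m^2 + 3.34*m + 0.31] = 3.99*m^2 + 9.0*m + 3.34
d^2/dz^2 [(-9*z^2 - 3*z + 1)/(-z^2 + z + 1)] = 8*(3*z^3 + 6*z^2 + 3*z + 1)/(z^6 - 3*z^5 + 5*z^3 - 3*z - 1)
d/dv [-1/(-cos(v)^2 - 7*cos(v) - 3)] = (2*cos(v) + 7)*sin(v)/(cos(v)^2 + 7*cos(v) + 3)^2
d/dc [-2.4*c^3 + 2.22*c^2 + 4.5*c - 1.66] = -7.2*c^2 + 4.44*c + 4.5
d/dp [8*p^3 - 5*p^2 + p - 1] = 24*p^2 - 10*p + 1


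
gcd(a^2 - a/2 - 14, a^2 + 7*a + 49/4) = a + 7/2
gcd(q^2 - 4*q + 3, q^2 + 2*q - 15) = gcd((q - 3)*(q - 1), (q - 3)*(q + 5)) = q - 3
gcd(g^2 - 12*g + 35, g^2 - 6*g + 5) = g - 5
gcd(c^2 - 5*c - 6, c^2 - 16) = 1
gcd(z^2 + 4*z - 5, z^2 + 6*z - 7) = z - 1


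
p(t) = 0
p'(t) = 0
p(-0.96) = 0.00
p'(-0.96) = 0.00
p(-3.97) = 0.00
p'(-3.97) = 0.00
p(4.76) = 0.00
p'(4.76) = 0.00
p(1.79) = 0.00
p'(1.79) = 0.00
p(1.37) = 0.00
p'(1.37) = 0.00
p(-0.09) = 0.00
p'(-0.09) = 0.00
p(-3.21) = 0.00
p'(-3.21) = 0.00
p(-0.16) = 0.00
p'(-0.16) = 0.00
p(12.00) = 0.00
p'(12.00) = 0.00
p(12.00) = 0.00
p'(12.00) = 0.00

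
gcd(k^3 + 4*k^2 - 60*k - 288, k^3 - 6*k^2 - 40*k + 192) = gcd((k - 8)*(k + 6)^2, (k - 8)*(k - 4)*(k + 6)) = k^2 - 2*k - 48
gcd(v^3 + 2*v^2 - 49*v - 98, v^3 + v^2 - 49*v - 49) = v^2 - 49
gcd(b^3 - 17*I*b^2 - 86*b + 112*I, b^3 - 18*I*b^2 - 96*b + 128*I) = b^2 - 10*I*b - 16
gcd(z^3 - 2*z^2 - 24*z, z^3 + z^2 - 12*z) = z^2 + 4*z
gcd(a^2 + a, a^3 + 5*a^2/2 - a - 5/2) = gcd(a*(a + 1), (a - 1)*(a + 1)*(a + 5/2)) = a + 1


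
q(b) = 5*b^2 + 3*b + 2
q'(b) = 10*b + 3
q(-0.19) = 1.61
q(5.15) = 150.06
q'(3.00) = 33.00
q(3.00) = 56.00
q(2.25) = 34.06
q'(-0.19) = 1.10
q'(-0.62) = -3.20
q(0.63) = 5.87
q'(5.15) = 54.50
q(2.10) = 30.35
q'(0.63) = 9.30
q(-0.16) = 1.65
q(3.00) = 56.00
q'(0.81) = 11.10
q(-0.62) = 2.06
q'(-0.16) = 1.40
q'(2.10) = 24.00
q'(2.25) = 25.50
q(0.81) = 7.71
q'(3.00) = 33.00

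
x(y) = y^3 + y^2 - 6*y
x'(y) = 3*y^2 + 2*y - 6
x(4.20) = 66.53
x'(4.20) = 55.32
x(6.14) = 232.34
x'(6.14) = 119.38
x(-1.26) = 7.15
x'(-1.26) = -3.76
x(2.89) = 15.15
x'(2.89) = 24.84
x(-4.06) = -26.08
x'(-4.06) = 35.33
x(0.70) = -3.37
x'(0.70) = -3.13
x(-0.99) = 5.95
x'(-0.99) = -5.04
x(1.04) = -4.03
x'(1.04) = -0.68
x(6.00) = 216.00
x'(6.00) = 114.00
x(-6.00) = -144.00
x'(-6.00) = 90.00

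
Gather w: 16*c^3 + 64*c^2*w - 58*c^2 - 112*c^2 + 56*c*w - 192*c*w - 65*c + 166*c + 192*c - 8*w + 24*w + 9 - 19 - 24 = 16*c^3 - 170*c^2 + 293*c + w*(64*c^2 - 136*c + 16) - 34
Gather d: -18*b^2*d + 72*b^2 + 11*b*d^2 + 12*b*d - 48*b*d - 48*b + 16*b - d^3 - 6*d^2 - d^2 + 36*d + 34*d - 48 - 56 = 72*b^2 - 32*b - d^3 + d^2*(11*b - 7) + d*(-18*b^2 - 36*b + 70) - 104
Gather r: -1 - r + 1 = -r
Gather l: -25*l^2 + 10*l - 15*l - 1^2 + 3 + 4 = -25*l^2 - 5*l + 6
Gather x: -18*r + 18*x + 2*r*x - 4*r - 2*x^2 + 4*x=-22*r - 2*x^2 + x*(2*r + 22)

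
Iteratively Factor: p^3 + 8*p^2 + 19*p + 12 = (p + 3)*(p^2 + 5*p + 4) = (p + 1)*(p + 3)*(p + 4)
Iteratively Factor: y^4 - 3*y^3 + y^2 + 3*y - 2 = (y - 1)*(y^3 - 2*y^2 - y + 2) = (y - 1)^2*(y^2 - y - 2) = (y - 2)*(y - 1)^2*(y + 1)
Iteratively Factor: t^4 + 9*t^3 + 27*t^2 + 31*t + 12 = (t + 1)*(t^3 + 8*t^2 + 19*t + 12) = (t + 1)^2*(t^2 + 7*t + 12) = (t + 1)^2*(t + 3)*(t + 4)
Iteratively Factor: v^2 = (v)*(v)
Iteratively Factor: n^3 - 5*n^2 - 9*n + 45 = (n - 5)*(n^2 - 9) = (n - 5)*(n + 3)*(n - 3)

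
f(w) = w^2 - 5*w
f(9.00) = 36.00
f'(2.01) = -0.98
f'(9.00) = 13.00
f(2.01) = -6.01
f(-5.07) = 51.05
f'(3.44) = 1.88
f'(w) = 2*w - 5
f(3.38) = -5.48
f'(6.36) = 7.72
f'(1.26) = -2.48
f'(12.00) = 19.00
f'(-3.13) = -11.26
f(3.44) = -5.37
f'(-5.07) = -15.14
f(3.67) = -4.88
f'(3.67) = 2.34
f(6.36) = 8.65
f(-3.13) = 25.45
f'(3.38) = 1.76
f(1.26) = -4.71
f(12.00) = 84.00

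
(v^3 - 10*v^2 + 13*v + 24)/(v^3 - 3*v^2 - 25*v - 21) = (v^2 - 11*v + 24)/(v^2 - 4*v - 21)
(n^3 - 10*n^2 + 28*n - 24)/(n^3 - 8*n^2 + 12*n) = (n - 2)/n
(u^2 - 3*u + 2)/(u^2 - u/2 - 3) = 2*(u - 1)/(2*u + 3)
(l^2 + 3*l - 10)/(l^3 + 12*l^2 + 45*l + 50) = (l - 2)/(l^2 + 7*l + 10)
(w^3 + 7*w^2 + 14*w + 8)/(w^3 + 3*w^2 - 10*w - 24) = (w + 1)/(w - 3)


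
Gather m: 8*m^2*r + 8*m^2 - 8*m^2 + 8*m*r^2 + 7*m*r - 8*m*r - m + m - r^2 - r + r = 8*m^2*r + m*(8*r^2 - r) - r^2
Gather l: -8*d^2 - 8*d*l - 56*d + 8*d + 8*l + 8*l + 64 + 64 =-8*d^2 - 48*d + l*(16 - 8*d) + 128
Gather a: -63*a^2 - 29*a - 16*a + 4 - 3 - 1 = -63*a^2 - 45*a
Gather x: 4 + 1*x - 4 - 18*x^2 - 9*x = -18*x^2 - 8*x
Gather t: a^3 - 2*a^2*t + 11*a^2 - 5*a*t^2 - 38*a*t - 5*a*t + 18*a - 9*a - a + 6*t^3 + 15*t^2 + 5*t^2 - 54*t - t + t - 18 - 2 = a^3 + 11*a^2 + 8*a + 6*t^3 + t^2*(20 - 5*a) + t*(-2*a^2 - 43*a - 54) - 20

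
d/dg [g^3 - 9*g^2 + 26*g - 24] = 3*g^2 - 18*g + 26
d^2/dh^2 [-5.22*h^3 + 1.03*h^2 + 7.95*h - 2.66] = 2.06 - 31.32*h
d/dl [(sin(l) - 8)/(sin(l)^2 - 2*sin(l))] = (-cos(l) + 16/tan(l) - 16*cos(l)/sin(l)^2)/(sin(l) - 2)^2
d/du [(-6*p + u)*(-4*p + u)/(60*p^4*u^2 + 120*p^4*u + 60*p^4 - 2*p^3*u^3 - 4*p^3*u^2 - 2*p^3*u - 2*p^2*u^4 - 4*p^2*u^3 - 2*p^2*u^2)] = ((4*p - u)*(6*p - u)*(-60*p^2*u - 60*p^2 + 3*p*u^2 + 4*p*u + p + 4*u^3 + 6*u^2 + 2*u)/2 + (5*p - u)*(-30*p^2*u^2 - 60*p^2*u - 30*p^2 + p*u^3 + 2*p*u^2 + p*u + u^4 + 2*u^3 + u^2))/(p^2*(-30*p^2*u^2 - 60*p^2*u - 30*p^2 + p*u^3 + 2*p*u^2 + p*u + u^4 + 2*u^3 + u^2)^2)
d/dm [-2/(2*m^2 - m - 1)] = 2*(4*m - 1)/(-2*m^2 + m + 1)^2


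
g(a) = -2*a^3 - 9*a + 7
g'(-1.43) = -21.27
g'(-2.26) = -39.65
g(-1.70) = 32.13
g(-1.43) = 25.72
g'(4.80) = -147.24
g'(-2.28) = -40.19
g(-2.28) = 51.22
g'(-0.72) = -12.11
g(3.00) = -74.00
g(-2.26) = 50.43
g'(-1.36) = -20.10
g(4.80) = -257.38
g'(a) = -6*a^2 - 9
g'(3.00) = -63.00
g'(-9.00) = -495.00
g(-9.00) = 1546.00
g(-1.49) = 27.03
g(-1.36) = 24.27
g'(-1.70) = -26.34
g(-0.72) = 14.23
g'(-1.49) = -22.32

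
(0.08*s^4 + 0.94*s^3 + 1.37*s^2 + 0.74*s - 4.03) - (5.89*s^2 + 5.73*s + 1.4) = 0.08*s^4 + 0.94*s^3 - 4.52*s^2 - 4.99*s - 5.43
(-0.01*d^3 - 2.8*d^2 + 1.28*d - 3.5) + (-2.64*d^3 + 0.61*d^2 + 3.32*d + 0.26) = -2.65*d^3 - 2.19*d^2 + 4.6*d - 3.24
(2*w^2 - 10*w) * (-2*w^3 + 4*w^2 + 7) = -4*w^5 + 28*w^4 - 40*w^3 + 14*w^2 - 70*w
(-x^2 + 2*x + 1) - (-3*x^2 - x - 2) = 2*x^2 + 3*x + 3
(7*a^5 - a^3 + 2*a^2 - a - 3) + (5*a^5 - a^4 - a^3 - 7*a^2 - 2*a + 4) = 12*a^5 - a^4 - 2*a^3 - 5*a^2 - 3*a + 1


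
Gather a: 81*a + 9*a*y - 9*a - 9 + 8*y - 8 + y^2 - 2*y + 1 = a*(9*y + 72) + y^2 + 6*y - 16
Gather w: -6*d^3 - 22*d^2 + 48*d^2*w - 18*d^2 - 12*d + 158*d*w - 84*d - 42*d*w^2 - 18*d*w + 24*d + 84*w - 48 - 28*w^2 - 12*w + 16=-6*d^3 - 40*d^2 - 72*d + w^2*(-42*d - 28) + w*(48*d^2 + 140*d + 72) - 32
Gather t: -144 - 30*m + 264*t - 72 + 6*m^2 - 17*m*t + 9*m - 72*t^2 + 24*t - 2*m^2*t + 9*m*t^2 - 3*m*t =6*m^2 - 21*m + t^2*(9*m - 72) + t*(-2*m^2 - 20*m + 288) - 216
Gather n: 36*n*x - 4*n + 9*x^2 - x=n*(36*x - 4) + 9*x^2 - x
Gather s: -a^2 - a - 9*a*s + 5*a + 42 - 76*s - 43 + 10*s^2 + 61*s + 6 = -a^2 + 4*a + 10*s^2 + s*(-9*a - 15) + 5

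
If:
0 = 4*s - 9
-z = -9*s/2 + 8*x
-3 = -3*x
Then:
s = 9/4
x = 1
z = 17/8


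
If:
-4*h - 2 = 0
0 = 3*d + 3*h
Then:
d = 1/2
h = -1/2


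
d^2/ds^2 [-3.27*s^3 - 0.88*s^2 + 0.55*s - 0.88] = -19.62*s - 1.76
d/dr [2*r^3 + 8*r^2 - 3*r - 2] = 6*r^2 + 16*r - 3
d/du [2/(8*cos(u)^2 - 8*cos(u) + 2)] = 4*sin(u)/(2*cos(u) - 1)^3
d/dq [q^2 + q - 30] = 2*q + 1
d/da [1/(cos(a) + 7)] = sin(a)/(cos(a) + 7)^2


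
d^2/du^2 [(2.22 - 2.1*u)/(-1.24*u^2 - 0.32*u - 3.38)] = ((4.1616 - 15.624*u)*(1.24*u^2 + 0.32*u + 3.38) + (2.1*u - 2.22)*(2.48*u + 0.32)*(4.96*u + 0.64))/(1.24*u^2 + 0.32*u + 3.38)^3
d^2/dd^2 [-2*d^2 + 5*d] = -4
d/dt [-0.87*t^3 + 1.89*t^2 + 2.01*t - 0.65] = -2.61*t^2 + 3.78*t + 2.01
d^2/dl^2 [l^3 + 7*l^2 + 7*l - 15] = 6*l + 14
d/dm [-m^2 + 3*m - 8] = 3 - 2*m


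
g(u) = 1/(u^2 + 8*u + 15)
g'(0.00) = -0.04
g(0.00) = 0.07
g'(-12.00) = 0.00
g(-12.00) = 0.02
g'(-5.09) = 61.61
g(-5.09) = 5.32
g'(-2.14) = -0.61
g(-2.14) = 0.41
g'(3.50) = -0.00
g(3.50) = 0.02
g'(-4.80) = 12.35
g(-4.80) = -2.78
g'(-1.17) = -0.12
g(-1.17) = 0.14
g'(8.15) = -0.00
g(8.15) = 0.01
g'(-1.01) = -0.09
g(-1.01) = 0.13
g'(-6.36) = 0.23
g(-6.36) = 0.22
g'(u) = (-2*u - 8)/(u^2 + 8*u + 15)^2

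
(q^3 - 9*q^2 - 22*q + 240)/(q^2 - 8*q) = q - 1 - 30/q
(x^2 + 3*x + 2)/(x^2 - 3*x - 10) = (x + 1)/(x - 5)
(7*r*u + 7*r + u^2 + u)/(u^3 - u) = (7*r + u)/(u*(u - 1))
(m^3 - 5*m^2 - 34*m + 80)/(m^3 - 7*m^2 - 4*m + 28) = (m^2 - 3*m - 40)/(m^2 - 5*m - 14)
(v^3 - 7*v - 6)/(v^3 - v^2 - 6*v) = (v + 1)/v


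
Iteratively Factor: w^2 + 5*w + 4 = (w + 4)*(w + 1)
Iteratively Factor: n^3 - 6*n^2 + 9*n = (n)*(n^2 - 6*n + 9) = n*(n - 3)*(n - 3)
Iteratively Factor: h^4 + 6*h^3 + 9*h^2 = (h + 3)*(h^3 + 3*h^2) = (h + 3)^2*(h^2) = h*(h + 3)^2*(h)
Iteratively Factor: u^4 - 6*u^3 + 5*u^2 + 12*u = (u)*(u^3 - 6*u^2 + 5*u + 12) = u*(u - 4)*(u^2 - 2*u - 3) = u*(u - 4)*(u - 3)*(u + 1)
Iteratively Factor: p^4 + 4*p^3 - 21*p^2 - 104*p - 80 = (p + 1)*(p^3 + 3*p^2 - 24*p - 80) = (p + 1)*(p + 4)*(p^2 - p - 20) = (p - 5)*(p + 1)*(p + 4)*(p + 4)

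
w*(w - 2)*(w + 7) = w^3 + 5*w^2 - 14*w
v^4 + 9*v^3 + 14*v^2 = v^2*(v + 2)*(v + 7)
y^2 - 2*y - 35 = (y - 7)*(y + 5)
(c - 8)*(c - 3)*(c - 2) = c^3 - 13*c^2 + 46*c - 48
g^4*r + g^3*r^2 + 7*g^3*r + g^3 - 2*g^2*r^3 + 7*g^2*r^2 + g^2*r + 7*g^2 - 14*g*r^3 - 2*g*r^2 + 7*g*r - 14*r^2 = (g + 7)*(g - r)*(g + 2*r)*(g*r + 1)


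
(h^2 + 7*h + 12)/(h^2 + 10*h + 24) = (h + 3)/(h + 6)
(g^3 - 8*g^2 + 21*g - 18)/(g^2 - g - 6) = (g^2 - 5*g + 6)/(g + 2)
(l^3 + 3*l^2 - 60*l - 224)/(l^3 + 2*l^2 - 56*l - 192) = (l + 7)/(l + 6)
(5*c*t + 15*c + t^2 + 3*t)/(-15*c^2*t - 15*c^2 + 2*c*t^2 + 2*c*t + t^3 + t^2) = (t + 3)/(-3*c*t - 3*c + t^2 + t)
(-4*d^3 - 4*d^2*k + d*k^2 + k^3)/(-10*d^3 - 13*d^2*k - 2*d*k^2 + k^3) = (2*d - k)/(5*d - k)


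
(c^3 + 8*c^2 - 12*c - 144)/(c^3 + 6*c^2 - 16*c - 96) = (c + 6)/(c + 4)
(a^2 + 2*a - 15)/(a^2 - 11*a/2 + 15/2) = 2*(a + 5)/(2*a - 5)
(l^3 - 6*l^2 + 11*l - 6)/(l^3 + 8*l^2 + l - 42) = (l^2 - 4*l + 3)/(l^2 + 10*l + 21)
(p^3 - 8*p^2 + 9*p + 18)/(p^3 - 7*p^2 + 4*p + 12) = (p - 3)/(p - 2)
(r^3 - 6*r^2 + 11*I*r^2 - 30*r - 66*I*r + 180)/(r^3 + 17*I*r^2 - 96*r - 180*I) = (r - 6)/(r + 6*I)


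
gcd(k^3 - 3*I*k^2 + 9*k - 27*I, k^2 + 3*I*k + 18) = k - 3*I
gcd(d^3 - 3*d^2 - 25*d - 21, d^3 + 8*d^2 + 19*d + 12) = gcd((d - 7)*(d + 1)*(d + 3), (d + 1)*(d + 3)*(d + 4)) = d^2 + 4*d + 3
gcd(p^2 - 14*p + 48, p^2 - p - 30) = p - 6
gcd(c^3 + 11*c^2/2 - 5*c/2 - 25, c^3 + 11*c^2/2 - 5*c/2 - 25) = c^3 + 11*c^2/2 - 5*c/2 - 25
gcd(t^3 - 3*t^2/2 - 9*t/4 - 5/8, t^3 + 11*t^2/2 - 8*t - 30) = t - 5/2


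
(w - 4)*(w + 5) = w^2 + w - 20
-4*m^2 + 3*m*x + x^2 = (-m + x)*(4*m + x)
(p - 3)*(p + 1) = p^2 - 2*p - 3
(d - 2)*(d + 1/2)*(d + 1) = d^3 - d^2/2 - 5*d/2 - 1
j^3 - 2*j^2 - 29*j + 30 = (j - 6)*(j - 1)*(j + 5)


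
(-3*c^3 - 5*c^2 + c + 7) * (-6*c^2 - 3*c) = 18*c^5 + 39*c^4 + 9*c^3 - 45*c^2 - 21*c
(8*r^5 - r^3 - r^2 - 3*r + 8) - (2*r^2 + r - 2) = 8*r^5 - r^3 - 3*r^2 - 4*r + 10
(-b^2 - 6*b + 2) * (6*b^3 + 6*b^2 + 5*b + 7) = -6*b^5 - 42*b^4 - 29*b^3 - 25*b^2 - 32*b + 14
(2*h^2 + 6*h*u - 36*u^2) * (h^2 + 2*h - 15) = 2*h^4 + 6*h^3*u + 4*h^3 - 36*h^2*u^2 + 12*h^2*u - 30*h^2 - 72*h*u^2 - 90*h*u + 540*u^2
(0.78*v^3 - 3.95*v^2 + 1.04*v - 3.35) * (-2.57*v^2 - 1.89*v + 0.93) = -2.0046*v^5 + 8.6773*v^4 + 5.5181*v^3 + 2.9704*v^2 + 7.2987*v - 3.1155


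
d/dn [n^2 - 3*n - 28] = 2*n - 3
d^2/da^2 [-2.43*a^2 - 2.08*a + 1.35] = -4.86000000000000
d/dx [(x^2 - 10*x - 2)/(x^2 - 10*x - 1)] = 2*(x - 5)/(x^4 - 20*x^3 + 98*x^2 + 20*x + 1)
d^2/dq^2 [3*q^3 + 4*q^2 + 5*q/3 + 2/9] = 18*q + 8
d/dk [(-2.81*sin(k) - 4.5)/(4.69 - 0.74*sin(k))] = -16.5089*cos(k)/(0.74*sin(k) - 4.69)^2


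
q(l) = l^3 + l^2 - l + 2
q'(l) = 3*l^2 + 2*l - 1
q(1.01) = 3.04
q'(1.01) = 4.08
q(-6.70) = -247.17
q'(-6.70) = 120.27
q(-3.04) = -13.81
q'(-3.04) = 20.64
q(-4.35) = -57.04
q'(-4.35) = 47.07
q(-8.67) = -565.88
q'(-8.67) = 207.17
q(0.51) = 1.88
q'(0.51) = 0.80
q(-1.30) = 2.79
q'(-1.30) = 1.47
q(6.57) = 322.19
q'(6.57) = 141.63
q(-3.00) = -13.00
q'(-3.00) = 20.00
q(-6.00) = -172.00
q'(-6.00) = 95.00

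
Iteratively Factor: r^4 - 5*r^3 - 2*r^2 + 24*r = (r + 2)*(r^3 - 7*r^2 + 12*r) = (r - 3)*(r + 2)*(r^2 - 4*r) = r*(r - 3)*(r + 2)*(r - 4)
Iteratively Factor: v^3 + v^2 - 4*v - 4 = (v - 2)*(v^2 + 3*v + 2) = (v - 2)*(v + 2)*(v + 1)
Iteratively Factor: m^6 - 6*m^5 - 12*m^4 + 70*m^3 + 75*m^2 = (m)*(m^5 - 6*m^4 - 12*m^3 + 70*m^2 + 75*m) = m*(m + 3)*(m^4 - 9*m^3 + 15*m^2 + 25*m) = m*(m - 5)*(m + 3)*(m^3 - 4*m^2 - 5*m) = m^2*(m - 5)*(m + 3)*(m^2 - 4*m - 5) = m^2*(m - 5)*(m + 1)*(m + 3)*(m - 5)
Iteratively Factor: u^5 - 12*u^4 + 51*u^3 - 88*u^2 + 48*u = (u - 4)*(u^4 - 8*u^3 + 19*u^2 - 12*u) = (u - 4)^2*(u^3 - 4*u^2 + 3*u) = u*(u - 4)^2*(u^2 - 4*u + 3) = u*(u - 4)^2*(u - 1)*(u - 3)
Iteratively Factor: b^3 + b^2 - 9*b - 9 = (b + 1)*(b^2 - 9) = (b - 3)*(b + 1)*(b + 3)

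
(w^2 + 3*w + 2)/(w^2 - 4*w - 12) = (w + 1)/(w - 6)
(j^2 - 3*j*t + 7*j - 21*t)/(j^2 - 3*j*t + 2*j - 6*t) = (j + 7)/(j + 2)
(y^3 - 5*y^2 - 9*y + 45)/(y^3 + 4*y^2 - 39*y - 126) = (y^2 - 8*y + 15)/(y^2 + y - 42)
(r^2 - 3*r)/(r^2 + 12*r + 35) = r*(r - 3)/(r^2 + 12*r + 35)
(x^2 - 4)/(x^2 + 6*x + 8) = (x - 2)/(x + 4)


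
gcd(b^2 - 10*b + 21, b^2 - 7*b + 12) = b - 3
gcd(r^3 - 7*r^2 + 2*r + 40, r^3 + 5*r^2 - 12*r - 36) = r + 2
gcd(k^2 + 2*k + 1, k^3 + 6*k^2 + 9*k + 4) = k^2 + 2*k + 1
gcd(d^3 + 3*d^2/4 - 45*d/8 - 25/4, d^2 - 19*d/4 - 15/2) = d + 5/4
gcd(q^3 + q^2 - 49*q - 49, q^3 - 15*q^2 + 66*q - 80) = 1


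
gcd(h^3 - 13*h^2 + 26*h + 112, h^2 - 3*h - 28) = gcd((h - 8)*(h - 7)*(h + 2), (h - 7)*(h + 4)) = h - 7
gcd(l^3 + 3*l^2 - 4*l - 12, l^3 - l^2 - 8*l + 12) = l^2 + l - 6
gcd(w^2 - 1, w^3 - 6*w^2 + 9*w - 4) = w - 1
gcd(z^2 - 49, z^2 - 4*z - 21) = z - 7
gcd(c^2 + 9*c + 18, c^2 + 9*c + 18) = c^2 + 9*c + 18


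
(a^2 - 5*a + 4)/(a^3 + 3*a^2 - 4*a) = (a - 4)/(a*(a + 4))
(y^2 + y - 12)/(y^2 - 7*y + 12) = (y + 4)/(y - 4)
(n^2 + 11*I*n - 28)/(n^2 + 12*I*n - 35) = (n + 4*I)/(n + 5*I)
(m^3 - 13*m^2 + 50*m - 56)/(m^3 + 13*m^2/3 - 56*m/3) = 3*(m^3 - 13*m^2 + 50*m - 56)/(m*(3*m^2 + 13*m - 56))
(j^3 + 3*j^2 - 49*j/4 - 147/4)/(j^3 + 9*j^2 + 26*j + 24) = (j^2 - 49/4)/(j^2 + 6*j + 8)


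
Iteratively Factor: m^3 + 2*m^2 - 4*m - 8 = (m - 2)*(m^2 + 4*m + 4) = (m - 2)*(m + 2)*(m + 2)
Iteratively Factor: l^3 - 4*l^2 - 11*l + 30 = (l - 5)*(l^2 + l - 6) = (l - 5)*(l - 2)*(l + 3)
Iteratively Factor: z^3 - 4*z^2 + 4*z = (z - 2)*(z^2 - 2*z) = (z - 2)^2*(z)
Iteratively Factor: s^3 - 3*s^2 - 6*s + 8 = (s + 2)*(s^2 - 5*s + 4) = (s - 4)*(s + 2)*(s - 1)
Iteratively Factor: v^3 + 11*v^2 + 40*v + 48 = (v + 3)*(v^2 + 8*v + 16) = (v + 3)*(v + 4)*(v + 4)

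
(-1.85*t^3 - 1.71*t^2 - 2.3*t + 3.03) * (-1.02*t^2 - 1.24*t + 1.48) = 1.887*t^5 + 4.0382*t^4 + 1.7284*t^3 - 2.7694*t^2 - 7.1612*t + 4.4844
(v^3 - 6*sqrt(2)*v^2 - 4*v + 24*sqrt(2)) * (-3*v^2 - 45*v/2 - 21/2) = -3*v^5 - 45*v^4/2 + 18*sqrt(2)*v^4 + 3*v^3/2 + 135*sqrt(2)*v^3 - 9*sqrt(2)*v^2 + 90*v^2 - 540*sqrt(2)*v + 42*v - 252*sqrt(2)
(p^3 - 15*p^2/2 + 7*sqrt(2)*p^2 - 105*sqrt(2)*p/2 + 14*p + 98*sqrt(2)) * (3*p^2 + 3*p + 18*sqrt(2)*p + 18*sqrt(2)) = 3*p^5 - 39*p^4/2 + 39*sqrt(2)*p^4 - 507*sqrt(2)*p^3/2 + 543*p^3/2 - 1596*p^2 + 507*sqrt(2)*p^2/2 + 546*sqrt(2)*p + 1638*p + 3528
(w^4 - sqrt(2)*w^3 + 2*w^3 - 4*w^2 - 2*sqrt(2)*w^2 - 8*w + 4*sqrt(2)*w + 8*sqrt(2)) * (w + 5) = w^5 - sqrt(2)*w^4 + 7*w^4 - 7*sqrt(2)*w^3 + 6*w^3 - 28*w^2 - 6*sqrt(2)*w^2 - 40*w + 28*sqrt(2)*w + 40*sqrt(2)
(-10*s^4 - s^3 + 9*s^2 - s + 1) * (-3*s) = 30*s^5 + 3*s^4 - 27*s^3 + 3*s^2 - 3*s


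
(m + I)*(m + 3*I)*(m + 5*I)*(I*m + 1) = I*m^4 - 8*m^3 - 14*I*m^2 - 8*m - 15*I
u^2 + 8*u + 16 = (u + 4)^2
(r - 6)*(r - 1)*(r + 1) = r^3 - 6*r^2 - r + 6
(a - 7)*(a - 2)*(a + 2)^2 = a^4 - 5*a^3 - 18*a^2 + 20*a + 56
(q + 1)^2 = q^2 + 2*q + 1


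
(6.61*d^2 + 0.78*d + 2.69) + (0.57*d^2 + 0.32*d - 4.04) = 7.18*d^2 + 1.1*d - 1.35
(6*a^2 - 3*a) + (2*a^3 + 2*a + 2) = 2*a^3 + 6*a^2 - a + 2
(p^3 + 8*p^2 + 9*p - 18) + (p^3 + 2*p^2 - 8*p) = 2*p^3 + 10*p^2 + p - 18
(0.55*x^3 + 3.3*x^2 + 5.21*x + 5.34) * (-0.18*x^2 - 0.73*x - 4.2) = -0.099*x^5 - 0.9955*x^4 - 5.6568*x^3 - 18.6245*x^2 - 25.7802*x - 22.428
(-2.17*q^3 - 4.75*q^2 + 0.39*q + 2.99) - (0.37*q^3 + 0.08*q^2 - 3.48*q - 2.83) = -2.54*q^3 - 4.83*q^2 + 3.87*q + 5.82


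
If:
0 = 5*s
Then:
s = 0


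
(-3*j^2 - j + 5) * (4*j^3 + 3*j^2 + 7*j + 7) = -12*j^5 - 13*j^4 - 4*j^3 - 13*j^2 + 28*j + 35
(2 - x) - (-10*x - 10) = 9*x + 12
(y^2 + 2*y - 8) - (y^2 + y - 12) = y + 4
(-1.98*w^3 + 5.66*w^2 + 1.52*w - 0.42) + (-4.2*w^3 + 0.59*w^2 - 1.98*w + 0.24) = -6.18*w^3 + 6.25*w^2 - 0.46*w - 0.18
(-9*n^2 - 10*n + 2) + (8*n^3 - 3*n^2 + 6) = 8*n^3 - 12*n^2 - 10*n + 8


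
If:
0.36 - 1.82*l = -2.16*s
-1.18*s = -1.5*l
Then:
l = -0.39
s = -0.49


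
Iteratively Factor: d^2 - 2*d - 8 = (d - 4)*(d + 2)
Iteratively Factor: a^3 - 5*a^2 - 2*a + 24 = (a - 3)*(a^2 - 2*a - 8) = (a - 3)*(a + 2)*(a - 4)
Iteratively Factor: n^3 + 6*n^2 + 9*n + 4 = (n + 4)*(n^2 + 2*n + 1) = (n + 1)*(n + 4)*(n + 1)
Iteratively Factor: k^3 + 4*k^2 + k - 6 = (k + 3)*(k^2 + k - 2) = (k + 2)*(k + 3)*(k - 1)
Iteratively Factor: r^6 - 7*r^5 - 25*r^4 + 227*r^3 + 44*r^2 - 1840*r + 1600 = (r + 4)*(r^5 - 11*r^4 + 19*r^3 + 151*r^2 - 560*r + 400) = (r + 4)^2*(r^4 - 15*r^3 + 79*r^2 - 165*r + 100) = (r - 5)*(r + 4)^2*(r^3 - 10*r^2 + 29*r - 20) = (r - 5)*(r - 1)*(r + 4)^2*(r^2 - 9*r + 20) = (r - 5)^2*(r - 1)*(r + 4)^2*(r - 4)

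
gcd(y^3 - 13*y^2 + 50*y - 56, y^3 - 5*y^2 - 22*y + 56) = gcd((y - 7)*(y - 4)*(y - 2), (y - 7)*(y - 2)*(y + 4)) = y^2 - 9*y + 14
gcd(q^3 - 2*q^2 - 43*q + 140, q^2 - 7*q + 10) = q - 5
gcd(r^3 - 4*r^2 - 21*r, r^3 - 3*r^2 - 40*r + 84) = r - 7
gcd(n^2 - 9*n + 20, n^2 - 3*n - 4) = n - 4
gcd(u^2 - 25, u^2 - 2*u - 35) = u + 5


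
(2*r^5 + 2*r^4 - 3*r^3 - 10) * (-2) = -4*r^5 - 4*r^4 + 6*r^3 + 20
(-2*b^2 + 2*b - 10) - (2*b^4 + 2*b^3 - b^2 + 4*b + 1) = -2*b^4 - 2*b^3 - b^2 - 2*b - 11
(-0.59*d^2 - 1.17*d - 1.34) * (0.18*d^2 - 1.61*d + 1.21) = -0.1062*d^4 + 0.7393*d^3 + 0.9286*d^2 + 0.7417*d - 1.6214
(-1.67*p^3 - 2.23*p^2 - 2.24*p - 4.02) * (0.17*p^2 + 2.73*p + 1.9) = -0.2839*p^5 - 4.9382*p^4 - 9.6417*p^3 - 11.0356*p^2 - 15.2306*p - 7.638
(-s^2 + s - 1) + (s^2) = s - 1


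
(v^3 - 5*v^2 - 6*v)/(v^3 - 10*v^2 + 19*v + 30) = v/(v - 5)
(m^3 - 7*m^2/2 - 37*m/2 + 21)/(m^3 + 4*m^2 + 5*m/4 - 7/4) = 2*(m^2 - 7*m + 6)/(2*m^2 + m - 1)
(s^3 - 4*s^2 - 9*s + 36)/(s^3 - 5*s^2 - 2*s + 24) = (s + 3)/(s + 2)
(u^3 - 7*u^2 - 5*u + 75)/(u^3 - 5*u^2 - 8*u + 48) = (u^2 - 10*u + 25)/(u^2 - 8*u + 16)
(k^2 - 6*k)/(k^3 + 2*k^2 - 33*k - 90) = k/(k^2 + 8*k + 15)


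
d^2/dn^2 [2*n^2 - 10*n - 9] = 4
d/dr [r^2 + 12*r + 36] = 2*r + 12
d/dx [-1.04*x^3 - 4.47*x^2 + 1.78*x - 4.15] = -3.12*x^2 - 8.94*x + 1.78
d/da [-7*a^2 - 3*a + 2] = -14*a - 3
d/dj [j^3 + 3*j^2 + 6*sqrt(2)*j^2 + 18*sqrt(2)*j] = 3*j^2 + 6*j + 12*sqrt(2)*j + 18*sqrt(2)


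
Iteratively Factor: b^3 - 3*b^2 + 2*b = (b - 2)*(b^2 - b) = b*(b - 2)*(b - 1)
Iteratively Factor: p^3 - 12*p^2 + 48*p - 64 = (p - 4)*(p^2 - 8*p + 16) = (p - 4)^2*(p - 4)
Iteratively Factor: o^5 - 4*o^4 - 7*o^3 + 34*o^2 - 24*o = (o)*(o^4 - 4*o^3 - 7*o^2 + 34*o - 24) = o*(o + 3)*(o^3 - 7*o^2 + 14*o - 8) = o*(o - 4)*(o + 3)*(o^2 - 3*o + 2) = o*(o - 4)*(o - 2)*(o + 3)*(o - 1)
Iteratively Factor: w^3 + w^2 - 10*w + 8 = (w - 1)*(w^2 + 2*w - 8) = (w - 1)*(w + 4)*(w - 2)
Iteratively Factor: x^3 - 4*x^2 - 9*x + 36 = (x - 3)*(x^2 - x - 12) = (x - 3)*(x + 3)*(x - 4)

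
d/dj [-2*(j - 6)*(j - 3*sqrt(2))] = -4*j + 6*sqrt(2) + 12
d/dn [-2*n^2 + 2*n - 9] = 2 - 4*n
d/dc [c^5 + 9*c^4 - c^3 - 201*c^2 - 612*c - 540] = 5*c^4 + 36*c^3 - 3*c^2 - 402*c - 612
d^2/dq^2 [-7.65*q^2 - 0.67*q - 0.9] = -15.3000000000000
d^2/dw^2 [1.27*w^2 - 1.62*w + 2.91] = 2.54000000000000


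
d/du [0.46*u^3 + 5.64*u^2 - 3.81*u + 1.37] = 1.38*u^2 + 11.28*u - 3.81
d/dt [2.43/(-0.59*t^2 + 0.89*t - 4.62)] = (2.8674*t - 2.1627)/(0.59*t^2 - 0.89*t + 4.62)^2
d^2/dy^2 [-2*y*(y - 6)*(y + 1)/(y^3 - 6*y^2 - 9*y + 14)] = 4*(-y^6 - 9*y^5 + 111*y^4 - 655*y^3 + 1134*y^2 + 924*y + 1736)/(y^9 - 18*y^8 + 81*y^7 + 150*y^6 - 1233*y^5 - 702*y^4 + 4395*y^3 - 126*y^2 - 5292*y + 2744)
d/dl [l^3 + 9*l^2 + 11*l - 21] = 3*l^2 + 18*l + 11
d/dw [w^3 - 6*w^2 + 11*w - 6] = 3*w^2 - 12*w + 11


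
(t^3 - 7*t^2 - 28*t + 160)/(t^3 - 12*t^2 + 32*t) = (t + 5)/t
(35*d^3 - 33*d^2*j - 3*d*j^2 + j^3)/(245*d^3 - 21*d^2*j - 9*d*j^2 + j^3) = (d - j)/(7*d - j)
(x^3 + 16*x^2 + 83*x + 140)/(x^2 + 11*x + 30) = (x^2 + 11*x + 28)/(x + 6)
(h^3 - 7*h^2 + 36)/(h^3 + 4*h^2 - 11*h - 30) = (h - 6)/(h + 5)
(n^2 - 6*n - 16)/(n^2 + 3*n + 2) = (n - 8)/(n + 1)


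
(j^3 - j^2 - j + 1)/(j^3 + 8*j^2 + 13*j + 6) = (j^2 - 2*j + 1)/(j^2 + 7*j + 6)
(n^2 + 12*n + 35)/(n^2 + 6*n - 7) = (n + 5)/(n - 1)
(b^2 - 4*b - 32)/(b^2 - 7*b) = (b^2 - 4*b - 32)/(b*(b - 7))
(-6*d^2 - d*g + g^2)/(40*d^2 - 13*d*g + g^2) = (-6*d^2 - d*g + g^2)/(40*d^2 - 13*d*g + g^2)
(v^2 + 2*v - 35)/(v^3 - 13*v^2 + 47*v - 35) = (v + 7)/(v^2 - 8*v + 7)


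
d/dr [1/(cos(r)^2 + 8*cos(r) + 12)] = 2*(cos(r) + 4)*sin(r)/(cos(r)^2 + 8*cos(r) + 12)^2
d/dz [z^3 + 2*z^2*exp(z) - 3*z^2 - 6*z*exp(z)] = 2*z^2*exp(z) + 3*z^2 - 2*z*exp(z) - 6*z - 6*exp(z)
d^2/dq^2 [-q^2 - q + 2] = -2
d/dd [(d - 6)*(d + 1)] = 2*d - 5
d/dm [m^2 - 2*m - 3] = 2*m - 2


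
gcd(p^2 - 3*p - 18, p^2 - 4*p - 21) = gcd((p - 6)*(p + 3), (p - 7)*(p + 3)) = p + 3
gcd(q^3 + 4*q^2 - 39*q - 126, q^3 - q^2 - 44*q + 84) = q^2 + q - 42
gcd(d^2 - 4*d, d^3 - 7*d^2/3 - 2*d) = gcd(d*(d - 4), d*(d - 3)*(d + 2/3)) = d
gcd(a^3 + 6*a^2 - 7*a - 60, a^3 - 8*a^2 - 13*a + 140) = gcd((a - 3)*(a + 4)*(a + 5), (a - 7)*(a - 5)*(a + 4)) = a + 4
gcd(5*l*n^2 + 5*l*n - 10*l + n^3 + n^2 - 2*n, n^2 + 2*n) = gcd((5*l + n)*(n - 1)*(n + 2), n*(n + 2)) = n + 2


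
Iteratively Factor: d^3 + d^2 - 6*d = (d - 2)*(d^2 + 3*d) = (d - 2)*(d + 3)*(d)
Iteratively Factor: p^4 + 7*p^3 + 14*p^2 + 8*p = (p + 2)*(p^3 + 5*p^2 + 4*p) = (p + 2)*(p + 4)*(p^2 + p) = p*(p + 2)*(p + 4)*(p + 1)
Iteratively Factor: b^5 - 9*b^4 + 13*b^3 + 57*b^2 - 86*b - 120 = (b + 2)*(b^4 - 11*b^3 + 35*b^2 - 13*b - 60) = (b + 1)*(b + 2)*(b^3 - 12*b^2 + 47*b - 60) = (b - 4)*(b + 1)*(b + 2)*(b^2 - 8*b + 15) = (b - 4)*(b - 3)*(b + 1)*(b + 2)*(b - 5)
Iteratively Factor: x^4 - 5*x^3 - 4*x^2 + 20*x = (x)*(x^3 - 5*x^2 - 4*x + 20) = x*(x - 2)*(x^2 - 3*x - 10) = x*(x - 5)*(x - 2)*(x + 2)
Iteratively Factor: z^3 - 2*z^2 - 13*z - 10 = (z - 5)*(z^2 + 3*z + 2) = (z - 5)*(z + 1)*(z + 2)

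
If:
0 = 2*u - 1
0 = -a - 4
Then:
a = -4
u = 1/2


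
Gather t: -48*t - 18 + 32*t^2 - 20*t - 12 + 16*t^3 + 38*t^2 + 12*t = 16*t^3 + 70*t^2 - 56*t - 30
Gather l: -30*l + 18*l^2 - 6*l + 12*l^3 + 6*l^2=12*l^3 + 24*l^2 - 36*l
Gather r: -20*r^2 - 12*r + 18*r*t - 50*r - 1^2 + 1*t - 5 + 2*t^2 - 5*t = -20*r^2 + r*(18*t - 62) + 2*t^2 - 4*t - 6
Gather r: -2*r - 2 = -2*r - 2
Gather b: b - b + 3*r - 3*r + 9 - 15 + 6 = 0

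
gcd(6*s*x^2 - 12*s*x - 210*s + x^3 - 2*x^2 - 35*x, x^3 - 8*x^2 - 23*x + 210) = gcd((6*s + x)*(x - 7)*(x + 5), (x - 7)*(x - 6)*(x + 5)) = x^2 - 2*x - 35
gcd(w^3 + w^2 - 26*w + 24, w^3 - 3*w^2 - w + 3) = w - 1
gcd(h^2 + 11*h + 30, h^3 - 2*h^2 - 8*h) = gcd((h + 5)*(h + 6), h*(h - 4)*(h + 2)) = 1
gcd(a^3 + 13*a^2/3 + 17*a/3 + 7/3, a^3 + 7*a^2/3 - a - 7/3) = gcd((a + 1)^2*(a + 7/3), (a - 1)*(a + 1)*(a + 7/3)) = a^2 + 10*a/3 + 7/3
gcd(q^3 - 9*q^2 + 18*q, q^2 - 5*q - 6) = q - 6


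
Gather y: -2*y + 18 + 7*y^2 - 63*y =7*y^2 - 65*y + 18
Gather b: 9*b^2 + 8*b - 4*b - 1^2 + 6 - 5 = 9*b^2 + 4*b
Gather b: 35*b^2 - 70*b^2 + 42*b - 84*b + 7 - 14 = -35*b^2 - 42*b - 7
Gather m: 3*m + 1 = 3*m + 1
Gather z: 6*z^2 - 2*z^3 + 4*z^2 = -2*z^3 + 10*z^2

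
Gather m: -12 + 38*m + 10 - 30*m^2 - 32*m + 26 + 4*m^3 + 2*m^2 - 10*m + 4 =4*m^3 - 28*m^2 - 4*m + 28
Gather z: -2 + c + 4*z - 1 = c + 4*z - 3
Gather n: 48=48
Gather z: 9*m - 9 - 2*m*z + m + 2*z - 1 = 10*m + z*(2 - 2*m) - 10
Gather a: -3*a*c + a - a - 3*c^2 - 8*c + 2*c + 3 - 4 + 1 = -3*a*c - 3*c^2 - 6*c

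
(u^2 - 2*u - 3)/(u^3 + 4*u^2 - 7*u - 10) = (u - 3)/(u^2 + 3*u - 10)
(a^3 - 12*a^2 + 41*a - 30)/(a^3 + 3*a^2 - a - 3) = (a^2 - 11*a + 30)/(a^2 + 4*a + 3)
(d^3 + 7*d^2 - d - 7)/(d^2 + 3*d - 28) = (d^2 - 1)/(d - 4)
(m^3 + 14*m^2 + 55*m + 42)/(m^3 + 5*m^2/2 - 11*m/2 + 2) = 2*(m^3 + 14*m^2 + 55*m + 42)/(2*m^3 + 5*m^2 - 11*m + 4)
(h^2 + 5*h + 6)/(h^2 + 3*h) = (h + 2)/h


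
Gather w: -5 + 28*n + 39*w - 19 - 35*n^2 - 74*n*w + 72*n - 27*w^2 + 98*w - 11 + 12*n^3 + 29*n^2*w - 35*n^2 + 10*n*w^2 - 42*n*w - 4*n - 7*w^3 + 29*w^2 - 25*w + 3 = 12*n^3 - 70*n^2 + 96*n - 7*w^3 + w^2*(10*n + 2) + w*(29*n^2 - 116*n + 112) - 32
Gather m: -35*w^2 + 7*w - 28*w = -35*w^2 - 21*w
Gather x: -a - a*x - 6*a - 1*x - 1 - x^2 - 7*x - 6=-7*a - x^2 + x*(-a - 8) - 7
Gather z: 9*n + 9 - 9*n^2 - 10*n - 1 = -9*n^2 - n + 8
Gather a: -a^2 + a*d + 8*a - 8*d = -a^2 + a*(d + 8) - 8*d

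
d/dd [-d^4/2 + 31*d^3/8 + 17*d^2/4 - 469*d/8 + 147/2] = -2*d^3 + 93*d^2/8 + 17*d/2 - 469/8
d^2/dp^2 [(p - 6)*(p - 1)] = 2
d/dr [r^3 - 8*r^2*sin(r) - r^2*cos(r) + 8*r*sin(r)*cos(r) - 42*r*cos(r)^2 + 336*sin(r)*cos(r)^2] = r^2*sin(r) - 8*r^2*cos(r) + 3*r^2 - 16*r*sin(r) + 42*r*sin(2*r) - 2*r*cos(r) + 8*r*cos(2*r) + 4*sin(2*r) + 84*cos(r) - 21*cos(2*r) + 252*cos(3*r) - 21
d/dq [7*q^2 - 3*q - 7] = 14*q - 3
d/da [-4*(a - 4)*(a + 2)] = 8 - 8*a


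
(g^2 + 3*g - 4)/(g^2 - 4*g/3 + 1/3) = 3*(g + 4)/(3*g - 1)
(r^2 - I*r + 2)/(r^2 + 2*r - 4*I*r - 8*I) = (r^2 - I*r + 2)/(r^2 + r*(2 - 4*I) - 8*I)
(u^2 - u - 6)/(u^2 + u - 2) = (u - 3)/(u - 1)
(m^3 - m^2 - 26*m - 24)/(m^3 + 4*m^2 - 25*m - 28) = (m^2 - 2*m - 24)/(m^2 + 3*m - 28)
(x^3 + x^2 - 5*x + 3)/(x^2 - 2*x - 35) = (-x^3 - x^2 + 5*x - 3)/(-x^2 + 2*x + 35)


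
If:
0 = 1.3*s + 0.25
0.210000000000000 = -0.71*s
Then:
No Solution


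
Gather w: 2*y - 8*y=-6*y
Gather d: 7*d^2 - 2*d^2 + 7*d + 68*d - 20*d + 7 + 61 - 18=5*d^2 + 55*d + 50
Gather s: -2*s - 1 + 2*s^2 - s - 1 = 2*s^2 - 3*s - 2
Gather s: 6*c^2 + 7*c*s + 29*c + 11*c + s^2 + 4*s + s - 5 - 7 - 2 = 6*c^2 + 40*c + s^2 + s*(7*c + 5) - 14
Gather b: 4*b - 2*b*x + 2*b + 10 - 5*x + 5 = b*(6 - 2*x) - 5*x + 15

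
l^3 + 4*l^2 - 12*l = l*(l - 2)*(l + 6)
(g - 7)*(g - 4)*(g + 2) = g^3 - 9*g^2 + 6*g + 56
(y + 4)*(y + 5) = y^2 + 9*y + 20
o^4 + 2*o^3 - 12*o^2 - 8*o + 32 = (o - 2)^2*(o + 2)*(o + 4)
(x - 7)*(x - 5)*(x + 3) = x^3 - 9*x^2 - x + 105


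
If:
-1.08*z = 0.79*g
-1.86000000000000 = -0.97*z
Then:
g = -2.62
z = 1.92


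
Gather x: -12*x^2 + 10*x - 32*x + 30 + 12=-12*x^2 - 22*x + 42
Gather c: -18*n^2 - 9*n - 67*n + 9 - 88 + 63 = -18*n^2 - 76*n - 16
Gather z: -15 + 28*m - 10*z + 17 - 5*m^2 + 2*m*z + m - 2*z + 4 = -5*m^2 + 29*m + z*(2*m - 12) + 6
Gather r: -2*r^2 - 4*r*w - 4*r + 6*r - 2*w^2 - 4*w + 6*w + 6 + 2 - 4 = -2*r^2 + r*(2 - 4*w) - 2*w^2 + 2*w + 4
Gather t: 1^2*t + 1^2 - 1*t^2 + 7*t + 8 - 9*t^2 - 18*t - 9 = -10*t^2 - 10*t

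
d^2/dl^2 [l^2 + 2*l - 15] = 2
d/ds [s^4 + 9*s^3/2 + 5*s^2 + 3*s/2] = 4*s^3 + 27*s^2/2 + 10*s + 3/2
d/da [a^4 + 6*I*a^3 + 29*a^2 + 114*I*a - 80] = 4*a^3 + 18*I*a^2 + 58*a + 114*I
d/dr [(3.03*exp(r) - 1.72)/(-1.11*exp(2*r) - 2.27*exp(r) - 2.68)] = (3.3633*exp(2*r) - 3.8184*exp(r) - 12.0248)*exp(r)/(1.2321*exp(4*r) + 5.0394*exp(3*r) + 11.1025*exp(2*r) + 12.1672*exp(r) + 7.1824)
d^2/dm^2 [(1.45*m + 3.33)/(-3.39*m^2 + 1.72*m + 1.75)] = ((1.45*m + 3.33)*(6.78*m - 1.72)*(13.56*m - 3.44) + (29.493*m + 17.5894)*(-3.39*m^2 + 1.72*m + 1.75))/(-3.39*m^2 + 1.72*m + 1.75)^3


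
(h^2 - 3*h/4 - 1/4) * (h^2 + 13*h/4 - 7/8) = h^4 + 5*h^3/2 - 57*h^2/16 - 5*h/32 + 7/32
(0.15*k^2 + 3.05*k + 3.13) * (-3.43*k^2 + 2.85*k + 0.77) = -0.5145*k^4 - 10.034*k^3 - 1.9279*k^2 + 11.269*k + 2.4101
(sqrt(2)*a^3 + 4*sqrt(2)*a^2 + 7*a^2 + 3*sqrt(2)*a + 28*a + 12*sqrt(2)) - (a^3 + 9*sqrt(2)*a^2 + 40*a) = -a^3 + sqrt(2)*a^3 - 5*sqrt(2)*a^2 + 7*a^2 - 12*a + 3*sqrt(2)*a + 12*sqrt(2)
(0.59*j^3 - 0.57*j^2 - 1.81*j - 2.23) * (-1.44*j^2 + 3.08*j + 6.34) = -0.8496*j^5 + 2.638*j^4 + 4.5914*j^3 - 5.9774*j^2 - 18.3438*j - 14.1382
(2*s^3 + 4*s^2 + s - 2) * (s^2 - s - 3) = 2*s^5 + 2*s^4 - 9*s^3 - 15*s^2 - s + 6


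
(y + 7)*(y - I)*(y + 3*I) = y^3 + 7*y^2 + 2*I*y^2 + 3*y + 14*I*y + 21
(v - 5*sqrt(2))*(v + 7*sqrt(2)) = v^2 + 2*sqrt(2)*v - 70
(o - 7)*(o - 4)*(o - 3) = o^3 - 14*o^2 + 61*o - 84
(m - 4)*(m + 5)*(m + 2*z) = m^3 + 2*m^2*z + m^2 + 2*m*z - 20*m - 40*z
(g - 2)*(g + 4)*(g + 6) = g^3 + 8*g^2 + 4*g - 48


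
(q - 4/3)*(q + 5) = q^2 + 11*q/3 - 20/3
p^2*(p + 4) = p^3 + 4*p^2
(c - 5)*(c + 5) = c^2 - 25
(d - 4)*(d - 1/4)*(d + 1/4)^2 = d^4 - 15*d^3/4 - 17*d^2/16 + 15*d/64 + 1/16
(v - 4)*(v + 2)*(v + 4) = v^3 + 2*v^2 - 16*v - 32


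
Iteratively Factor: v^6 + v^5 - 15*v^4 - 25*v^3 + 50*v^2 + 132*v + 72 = (v + 1)*(v^5 - 15*v^3 - 10*v^2 + 60*v + 72) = (v + 1)*(v + 2)*(v^4 - 2*v^3 - 11*v^2 + 12*v + 36) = (v + 1)*(v + 2)^2*(v^3 - 4*v^2 - 3*v + 18) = (v - 3)*(v + 1)*(v + 2)^2*(v^2 - v - 6) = (v - 3)*(v + 1)*(v + 2)^3*(v - 3)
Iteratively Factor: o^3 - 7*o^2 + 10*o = (o - 2)*(o^2 - 5*o) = o*(o - 2)*(o - 5)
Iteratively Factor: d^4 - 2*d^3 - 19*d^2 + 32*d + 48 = (d + 1)*(d^3 - 3*d^2 - 16*d + 48) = (d - 3)*(d + 1)*(d^2 - 16) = (d - 4)*(d - 3)*(d + 1)*(d + 4)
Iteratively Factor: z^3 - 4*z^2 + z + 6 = (z - 3)*(z^2 - z - 2) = (z - 3)*(z - 2)*(z + 1)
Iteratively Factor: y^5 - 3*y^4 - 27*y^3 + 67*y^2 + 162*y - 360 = (y + 4)*(y^4 - 7*y^3 + y^2 + 63*y - 90) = (y + 3)*(y + 4)*(y^3 - 10*y^2 + 31*y - 30) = (y - 2)*(y + 3)*(y + 4)*(y^2 - 8*y + 15) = (y - 5)*(y - 2)*(y + 3)*(y + 4)*(y - 3)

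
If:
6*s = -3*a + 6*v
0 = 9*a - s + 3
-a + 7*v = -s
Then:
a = -48/149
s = 15/149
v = -9/149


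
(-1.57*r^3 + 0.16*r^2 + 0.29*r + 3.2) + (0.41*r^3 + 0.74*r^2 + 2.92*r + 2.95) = -1.16*r^3 + 0.9*r^2 + 3.21*r + 6.15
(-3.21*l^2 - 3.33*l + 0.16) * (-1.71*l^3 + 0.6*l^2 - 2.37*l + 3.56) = 5.4891*l^5 + 3.7683*l^4 + 5.3361*l^3 - 3.4395*l^2 - 12.234*l + 0.5696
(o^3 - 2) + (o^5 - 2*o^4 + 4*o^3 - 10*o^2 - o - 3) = o^5 - 2*o^4 + 5*o^3 - 10*o^2 - o - 5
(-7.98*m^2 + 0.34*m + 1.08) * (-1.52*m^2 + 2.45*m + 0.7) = 12.1296*m^4 - 20.0678*m^3 - 6.3946*m^2 + 2.884*m + 0.756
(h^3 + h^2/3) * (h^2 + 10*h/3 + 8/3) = h^5 + 11*h^4/3 + 34*h^3/9 + 8*h^2/9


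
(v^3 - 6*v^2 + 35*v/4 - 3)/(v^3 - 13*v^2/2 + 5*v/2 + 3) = (4*v^3 - 24*v^2 + 35*v - 12)/(2*(2*v^3 - 13*v^2 + 5*v + 6))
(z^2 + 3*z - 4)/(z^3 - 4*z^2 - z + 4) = (z + 4)/(z^2 - 3*z - 4)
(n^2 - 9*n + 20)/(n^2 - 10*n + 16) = (n^2 - 9*n + 20)/(n^2 - 10*n + 16)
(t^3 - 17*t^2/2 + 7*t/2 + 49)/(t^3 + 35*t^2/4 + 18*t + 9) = 2*(2*t^2 - 21*t + 49)/(4*t^2 + 27*t + 18)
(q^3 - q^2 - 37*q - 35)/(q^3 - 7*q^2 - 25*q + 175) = (q + 1)/(q - 5)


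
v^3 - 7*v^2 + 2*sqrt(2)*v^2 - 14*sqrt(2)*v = v*(v - 7)*(v + 2*sqrt(2))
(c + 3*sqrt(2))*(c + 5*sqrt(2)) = c^2 + 8*sqrt(2)*c + 30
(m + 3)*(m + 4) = m^2 + 7*m + 12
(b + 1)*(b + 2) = b^2 + 3*b + 2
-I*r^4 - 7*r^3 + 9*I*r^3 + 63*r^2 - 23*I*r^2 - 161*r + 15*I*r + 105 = (r - 5)*(r - 3)*(r - 7*I)*(-I*r + I)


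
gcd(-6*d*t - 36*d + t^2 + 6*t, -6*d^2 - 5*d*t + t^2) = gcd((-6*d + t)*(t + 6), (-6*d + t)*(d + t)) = -6*d + t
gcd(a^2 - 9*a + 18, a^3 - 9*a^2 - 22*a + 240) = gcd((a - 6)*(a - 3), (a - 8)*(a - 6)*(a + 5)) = a - 6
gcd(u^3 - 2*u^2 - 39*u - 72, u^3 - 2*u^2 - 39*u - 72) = u^3 - 2*u^2 - 39*u - 72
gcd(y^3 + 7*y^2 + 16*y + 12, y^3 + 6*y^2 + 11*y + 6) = y^2 + 5*y + 6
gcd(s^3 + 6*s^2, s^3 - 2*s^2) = s^2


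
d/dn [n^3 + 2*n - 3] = 3*n^2 + 2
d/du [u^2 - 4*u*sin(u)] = -4*u*cos(u) + 2*u - 4*sin(u)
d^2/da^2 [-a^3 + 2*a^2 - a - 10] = 4 - 6*a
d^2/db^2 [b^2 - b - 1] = 2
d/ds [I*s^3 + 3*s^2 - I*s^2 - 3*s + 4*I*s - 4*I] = 3*I*s^2 + 2*s*(3 - I) - 3 + 4*I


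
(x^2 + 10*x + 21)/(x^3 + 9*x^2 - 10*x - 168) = (x + 3)/(x^2 + 2*x - 24)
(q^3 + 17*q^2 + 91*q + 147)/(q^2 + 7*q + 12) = (q^2 + 14*q + 49)/(q + 4)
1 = 1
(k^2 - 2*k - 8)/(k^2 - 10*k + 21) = (k^2 - 2*k - 8)/(k^2 - 10*k + 21)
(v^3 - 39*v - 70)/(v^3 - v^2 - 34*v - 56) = (v + 5)/(v + 4)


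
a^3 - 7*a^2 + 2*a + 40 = (a - 5)*(a - 4)*(a + 2)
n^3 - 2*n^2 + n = n*(n - 1)^2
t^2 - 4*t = t*(t - 4)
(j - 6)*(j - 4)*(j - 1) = j^3 - 11*j^2 + 34*j - 24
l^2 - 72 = (l - 6*sqrt(2))*(l + 6*sqrt(2))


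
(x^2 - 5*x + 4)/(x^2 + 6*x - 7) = (x - 4)/(x + 7)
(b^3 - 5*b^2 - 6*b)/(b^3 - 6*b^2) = (b + 1)/b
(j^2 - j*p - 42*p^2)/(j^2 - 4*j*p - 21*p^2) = (j + 6*p)/(j + 3*p)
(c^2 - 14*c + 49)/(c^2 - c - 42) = (c - 7)/(c + 6)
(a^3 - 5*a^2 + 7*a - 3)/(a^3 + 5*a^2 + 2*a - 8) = (a^2 - 4*a + 3)/(a^2 + 6*a + 8)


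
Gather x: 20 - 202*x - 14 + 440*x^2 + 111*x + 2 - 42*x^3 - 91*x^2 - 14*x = -42*x^3 + 349*x^2 - 105*x + 8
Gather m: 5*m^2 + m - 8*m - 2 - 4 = 5*m^2 - 7*m - 6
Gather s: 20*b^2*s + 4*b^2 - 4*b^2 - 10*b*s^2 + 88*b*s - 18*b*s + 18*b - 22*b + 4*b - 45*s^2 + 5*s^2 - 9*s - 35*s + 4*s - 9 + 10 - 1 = s^2*(-10*b - 40) + s*(20*b^2 + 70*b - 40)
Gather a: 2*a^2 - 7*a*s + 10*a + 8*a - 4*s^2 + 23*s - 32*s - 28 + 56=2*a^2 + a*(18 - 7*s) - 4*s^2 - 9*s + 28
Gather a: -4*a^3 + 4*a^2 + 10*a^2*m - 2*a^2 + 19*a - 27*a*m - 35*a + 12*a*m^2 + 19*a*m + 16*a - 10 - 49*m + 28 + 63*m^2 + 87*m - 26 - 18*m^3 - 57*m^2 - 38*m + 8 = -4*a^3 + a^2*(10*m + 2) + a*(12*m^2 - 8*m) - 18*m^3 + 6*m^2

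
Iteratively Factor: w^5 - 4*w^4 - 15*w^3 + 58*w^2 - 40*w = (w)*(w^4 - 4*w^3 - 15*w^2 + 58*w - 40) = w*(w - 2)*(w^3 - 2*w^2 - 19*w + 20) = w*(w - 5)*(w - 2)*(w^2 + 3*w - 4) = w*(w - 5)*(w - 2)*(w - 1)*(w + 4)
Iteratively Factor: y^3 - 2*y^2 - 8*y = (y)*(y^2 - 2*y - 8) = y*(y - 4)*(y + 2)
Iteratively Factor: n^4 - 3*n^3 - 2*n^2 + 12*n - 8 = (n + 2)*(n^3 - 5*n^2 + 8*n - 4) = (n - 2)*(n + 2)*(n^2 - 3*n + 2) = (n - 2)*(n - 1)*(n + 2)*(n - 2)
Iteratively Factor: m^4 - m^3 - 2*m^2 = (m - 2)*(m^3 + m^2) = m*(m - 2)*(m^2 + m) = m^2*(m - 2)*(m + 1)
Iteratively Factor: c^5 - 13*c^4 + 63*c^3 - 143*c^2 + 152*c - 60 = (c - 3)*(c^4 - 10*c^3 + 33*c^2 - 44*c + 20) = (c - 3)*(c - 1)*(c^3 - 9*c^2 + 24*c - 20) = (c - 5)*(c - 3)*(c - 1)*(c^2 - 4*c + 4) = (c - 5)*(c - 3)*(c - 2)*(c - 1)*(c - 2)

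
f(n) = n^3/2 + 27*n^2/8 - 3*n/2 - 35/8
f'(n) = 3*n^2/2 + 27*n/4 - 3/2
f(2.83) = 29.74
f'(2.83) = 29.62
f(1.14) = -0.96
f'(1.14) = 8.14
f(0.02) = -4.40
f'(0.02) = -1.36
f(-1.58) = 4.45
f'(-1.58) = -8.42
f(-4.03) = 23.76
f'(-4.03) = -4.34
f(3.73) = 62.93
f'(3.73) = 44.55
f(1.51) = 2.78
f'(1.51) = 12.11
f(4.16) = 83.79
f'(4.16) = 52.54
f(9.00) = 620.00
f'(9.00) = 180.75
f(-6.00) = 18.12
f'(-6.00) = 12.00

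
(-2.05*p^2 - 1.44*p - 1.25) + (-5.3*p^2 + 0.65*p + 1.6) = -7.35*p^2 - 0.79*p + 0.35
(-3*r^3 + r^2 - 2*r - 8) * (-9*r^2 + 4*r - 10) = 27*r^5 - 21*r^4 + 52*r^3 + 54*r^2 - 12*r + 80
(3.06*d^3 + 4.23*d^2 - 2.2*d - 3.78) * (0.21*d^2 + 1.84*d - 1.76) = 0.6426*d^5 + 6.5187*d^4 + 1.9356*d^3 - 12.2866*d^2 - 3.0832*d + 6.6528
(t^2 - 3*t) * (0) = 0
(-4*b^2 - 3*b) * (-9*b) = 36*b^3 + 27*b^2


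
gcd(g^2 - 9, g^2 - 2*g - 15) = g + 3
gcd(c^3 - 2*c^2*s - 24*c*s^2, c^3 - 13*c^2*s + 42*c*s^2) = -c^2 + 6*c*s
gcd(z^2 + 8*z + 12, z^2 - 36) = z + 6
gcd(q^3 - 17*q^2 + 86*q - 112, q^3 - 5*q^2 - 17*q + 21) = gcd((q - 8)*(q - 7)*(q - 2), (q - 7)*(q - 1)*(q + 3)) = q - 7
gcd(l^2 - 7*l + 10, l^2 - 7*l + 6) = 1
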